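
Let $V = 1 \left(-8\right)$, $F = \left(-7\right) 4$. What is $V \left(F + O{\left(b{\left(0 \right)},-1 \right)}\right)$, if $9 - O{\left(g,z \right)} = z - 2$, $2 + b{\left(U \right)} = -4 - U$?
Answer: $128$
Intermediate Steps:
$b{\left(U \right)} = -6 - U$ ($b{\left(U \right)} = -2 - \left(4 + U\right) = -6 - U$)
$F = -28$
$O{\left(g,z \right)} = 11 - z$ ($O{\left(g,z \right)} = 9 - \left(z - 2\right) = 9 - \left(-2 + z\right) = 11 - z$)
$V = -8$
$V \left(F + O{\left(b{\left(0 \right)},-1 \right)}\right) = - 8 \left(-28 + \left(11 - -1\right)\right) = - 8 \left(-28 + \left(11 + 1\right)\right) = - 8 \left(-28 + 12\right) = \left(-8\right) \left(-16\right) = 128$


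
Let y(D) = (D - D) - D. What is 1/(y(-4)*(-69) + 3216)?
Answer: 1/2940 ≈ 0.00034014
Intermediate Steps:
y(D) = -D (y(D) = 0 - D = -D)
1/(y(-4)*(-69) + 3216) = 1/(-1*(-4)*(-69) + 3216) = 1/(4*(-69) + 3216) = 1/(-276 + 3216) = 1/2940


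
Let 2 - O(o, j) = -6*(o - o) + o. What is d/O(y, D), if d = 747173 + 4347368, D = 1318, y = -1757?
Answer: 5094541/1759 ≈ 2896.3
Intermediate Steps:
O(o, j) = 2 - o (O(o, j) = 2 - (-6*(o - o) + o) = 2 - (-6*0 + o) = 2 - (0 + o) = 2 - o)
d = 5094541
d/O(y, D) = 5094541/(2 - 1*(-1757)) = 5094541/(2 + 1757) = 5094541/1759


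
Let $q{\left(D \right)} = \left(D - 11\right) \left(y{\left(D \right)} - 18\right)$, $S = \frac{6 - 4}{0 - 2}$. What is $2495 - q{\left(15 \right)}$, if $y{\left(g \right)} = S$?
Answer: $2571$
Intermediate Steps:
$S = -1$ ($S = \frac{2}{-2} = 2 \left(- \frac{1}{2}\right) = -1$)
$y{\left(g \right)} = -1$
$q{\left(D \right)} = 209 - 19 D$ ($q{\left(D \right)} = \left(D - 11\right) \left(-1 - 18\right) = \left(-11 + D\right) \left(-19\right) = 209 - 19 D$)
$2495 - q{\left(15 \right)} = 2495 - \left(209 - 285\right) = 2495 - -76 = 2495 + 76 = 2571$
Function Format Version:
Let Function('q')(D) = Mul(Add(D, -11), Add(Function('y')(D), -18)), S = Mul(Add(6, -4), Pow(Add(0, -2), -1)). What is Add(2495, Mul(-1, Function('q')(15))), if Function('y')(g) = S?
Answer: 2571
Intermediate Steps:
S = -1 (S = Mul(2, Pow(-2, -1)) = Mul(2, Rational(-1, 2)) = -1)
Function('y')(g) = -1
Function('q')(D) = Add(209, Mul(-19, D)) (Function('q')(D) = Mul(Add(D, -11), Add(-1, -18)) = Mul(Add(-11, D), -19) = Add(209, Mul(-19, D)))
Add(2495, Mul(-1, Function('q')(15))) = Add(2495, Mul(-1, Add(209, Mul(-19, 15)))) = Add(2495, Mul(-1, Add(209, -285))) = Add(2495, Mul(-1, -76)) = Add(2495, 76) = 2571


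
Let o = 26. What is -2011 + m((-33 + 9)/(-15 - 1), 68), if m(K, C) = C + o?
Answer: -1917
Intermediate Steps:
m(K, C) = 26 + C (m(K, C) = C + 26 = 26 + C)
-2011 + m((-33 + 9)/(-15 - 1), 68) = -2011 + (26 + 68) = -2011 + 94 = -1917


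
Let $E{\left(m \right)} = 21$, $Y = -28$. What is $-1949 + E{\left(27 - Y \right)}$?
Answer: $-1928$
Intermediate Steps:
$-1949 + E{\left(27 - Y \right)} = -1949 + 21 = -1928$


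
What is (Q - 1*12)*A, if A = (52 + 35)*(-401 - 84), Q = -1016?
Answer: 43376460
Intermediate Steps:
A = -42195 (A = 87*(-485) = -42195)
(Q - 1*12)*A = (-1016 - 1*12)*(-42195) = (-1016 - 12)*(-42195) = -1028*(-42195) = 43376460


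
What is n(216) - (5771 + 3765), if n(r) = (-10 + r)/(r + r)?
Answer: -2059673/216 ≈ -9535.5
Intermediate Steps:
n(r) = (-10 + r)/(2*r) (n(r) = (-10 + r)/((2*r)) = (-10 + r)*(1/(2*r)) = (-10 + r)/(2*r))
n(216) - (5771 + 3765) = (½)*(-10 + 216)/216 - (5771 + 3765) = (½)*(1/216)*206 - 1*9536 = 103/216 - 9536 = -2059673/216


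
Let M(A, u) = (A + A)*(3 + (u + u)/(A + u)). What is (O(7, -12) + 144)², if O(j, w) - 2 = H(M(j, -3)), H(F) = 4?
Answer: 22500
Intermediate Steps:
M(A, u) = 2*A*(3 + 2*u/(A + u)) (M(A, u) = (2*A)*(3 + (2*u)/(A + u)) = (2*A)*(3 + 2*u/(A + u)) = 2*A*(3 + 2*u/(A + u)))
O(j, w) = 6 (O(j, w) = 2 + 4 = 6)
(O(7, -12) + 144)² = (6 + 144)² = 150² = 22500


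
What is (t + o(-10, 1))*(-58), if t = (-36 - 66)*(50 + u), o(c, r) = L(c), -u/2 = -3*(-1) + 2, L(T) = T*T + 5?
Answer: 230550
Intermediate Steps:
L(T) = 5 + T² (L(T) = T² + 5 = 5 + T²)
u = -10 (u = -2*(-3*(-1) + 2) = -2*(3 + 2) = -2*5 = -10)
o(c, r) = 5 + c²
t = -4080 (t = (-36 - 66)*(50 - 10) = -102*40 = -4080)
(t + o(-10, 1))*(-58) = (-4080 + (5 + (-10)²))*(-58) = (-4080 + (5 + 100))*(-58) = (-4080 + 105)*(-58) = -3975*(-58) = 230550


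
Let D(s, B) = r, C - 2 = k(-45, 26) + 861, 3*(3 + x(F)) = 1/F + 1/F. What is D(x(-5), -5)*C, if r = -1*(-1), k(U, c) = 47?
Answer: 910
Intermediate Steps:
x(F) = -3 + 2/(3*F) (x(F) = -3 + (1/F + 1/F)/3 = -3 + (2/F)/3 = -3 + 2/(3*F))
r = 1
C = 910 (C = 2 + (47 + 861) = 2 + 908 = 910)
D(s, B) = 1
D(x(-5), -5)*C = 1*910 = 910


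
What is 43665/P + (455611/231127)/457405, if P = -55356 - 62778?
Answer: -118362841788959/320229909226110 ≈ -0.36962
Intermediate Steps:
P = -118134
43665/P + (455611/231127)/457405 = 43665/(-118134) + (455611/231127)/457405 = 43665*(-1/118134) + (455611*(1/231127))*(1/457405) = -14555/39378 + (35047/17779)*(1/457405) = -14555/39378 + 35047/8132203495 = -118362841788959/320229909226110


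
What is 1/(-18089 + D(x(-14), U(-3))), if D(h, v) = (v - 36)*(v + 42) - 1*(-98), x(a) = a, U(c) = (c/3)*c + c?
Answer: -1/19503 ≈ -5.1274e-5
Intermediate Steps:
U(c) = c + c²/3 (U(c) = (c*(⅓))*c + c = (c/3)*c + c = c²/3 + c = c + c²/3)
D(h, v) = 98 + (-36 + v)*(42 + v) (D(h, v) = (-36 + v)*(42 + v) + 98 = 98 + (-36 + v)*(42 + v))
1/(-18089 + D(x(-14), U(-3))) = 1/(-18089 + (-1414 + ((⅓)*(-3)*(3 - 3))² + 6*((⅓)*(-3)*(3 - 3)))) = 1/(-18089 + (-1414 + ((⅓)*(-3)*0)² + 6*((⅓)*(-3)*0))) = 1/(-18089 + (-1414 + 0² + 6*0)) = 1/(-18089 + (-1414 + 0 + 0)) = 1/(-18089 - 1414) = 1/(-19503) = -1/19503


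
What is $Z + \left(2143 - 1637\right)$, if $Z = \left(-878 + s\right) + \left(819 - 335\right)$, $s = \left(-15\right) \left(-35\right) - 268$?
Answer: $369$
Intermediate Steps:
$s = 257$ ($s = 525 - 268 = 257$)
$Z = -137$ ($Z = \left(-878 + 257\right) + \left(819 - 335\right) = -621 + \left(819 - 335\right) = -621 + 484 = -137$)
$Z + \left(2143 - 1637\right) = -137 + \left(2143 - 1637\right) = -137 + 506 = 369$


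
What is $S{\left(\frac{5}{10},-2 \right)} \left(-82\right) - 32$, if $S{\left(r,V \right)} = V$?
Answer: $132$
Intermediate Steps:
$S{\left(\frac{5}{10},-2 \right)} \left(-82\right) - 32 = \left(-2\right) \left(-82\right) - 32 = 164 - 32 = 132$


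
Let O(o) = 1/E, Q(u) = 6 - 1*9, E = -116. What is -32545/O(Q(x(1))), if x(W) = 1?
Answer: 3775220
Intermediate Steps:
Q(u) = -3 (Q(u) = 6 - 9 = -3)
O(o) = -1/116 (O(o) = 1/(-116) = -1/116)
-32545/O(Q(x(1))) = -32545/(-1/116) = -32545*(-116) = 3775220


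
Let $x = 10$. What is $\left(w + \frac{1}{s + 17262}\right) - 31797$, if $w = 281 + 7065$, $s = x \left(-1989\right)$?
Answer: $- \frac{64257229}{2628} \approx -24451.0$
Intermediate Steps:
$s = -19890$ ($s = 10 \left(-1989\right) = -19890$)
$w = 7346$
$\left(w + \frac{1}{s + 17262}\right) - 31797 = \left(7346 + \frac{1}{-19890 + 17262}\right) - 31797 = \left(7346 + \frac{1}{-2628}\right) - 31797 = \left(7346 - \frac{1}{2628}\right) - 31797 = \frac{19305287}{2628} - 31797 = - \frac{64257229}{2628}$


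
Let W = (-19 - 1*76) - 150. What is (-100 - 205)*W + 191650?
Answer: 266375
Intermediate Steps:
W = -245 (W = (-19 - 76) - 150 = -95 - 150 = -245)
(-100 - 205)*W + 191650 = (-100 - 205)*(-245) + 191650 = -305*(-245) + 191650 = 74725 + 191650 = 266375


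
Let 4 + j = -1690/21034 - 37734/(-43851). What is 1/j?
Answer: -11825153/38075115 ≈ -0.31057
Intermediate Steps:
j = -38075115/11825153 (j = -4 + (-1690/21034 - 37734/(-43851)) = -4 + (-1690*1/21034 - 37734*(-1/43851)) = -4 + (-65/809 + 12578/14617) = -4 + 9225497/11825153 = -38075115/11825153 ≈ -3.2198)
1/j = 1/(-38075115/11825153) = -11825153/38075115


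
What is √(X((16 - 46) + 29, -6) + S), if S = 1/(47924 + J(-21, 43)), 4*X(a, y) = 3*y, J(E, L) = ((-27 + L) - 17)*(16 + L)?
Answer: I*√41238856590/95730 ≈ 2.1213*I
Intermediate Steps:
J(E, L) = (-44 + L)*(16 + L)
X(a, y) = 3*y/4 (X(a, y) = (3*y)/4 = 3*y/4)
S = 1/47865 (S = 1/(47924 + (-704 + 43² - 28*43)) = 1/(47924 + (-704 + 1849 - 1204)) = 1/(47924 - 59) = 1/47865 ≈ 2.0892e-5)
√(X((16 - 46) + 29, -6) + S) = √((¾)*(-6) + 1/47865) = √(-9/2 + 1/47865) = √(-430783/95730) = I*√41238856590/95730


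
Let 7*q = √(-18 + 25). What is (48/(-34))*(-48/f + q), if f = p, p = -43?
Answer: -1152/731 - 24*√7/119 ≈ -2.1095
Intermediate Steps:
q = √7/7 (q = √(-18 + 25)/7 = √7/7 ≈ 0.37796)
f = -43
(48/(-34))*(-48/f + q) = (48/(-34))*(-48/(-43) + √7/7) = (48*(-1/34))*(-48*(-1/43) + √7/7) = -24*(48/43 + √7/7)/17 = -1152/731 - 24*√7/119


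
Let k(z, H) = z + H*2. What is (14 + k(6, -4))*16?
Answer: 192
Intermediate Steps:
k(z, H) = z + 2*H
(14 + k(6, -4))*16 = (14 + (6 + 2*(-4)))*16 = (14 + (6 - 8))*16 = (14 - 2)*16 = 12*16 = 192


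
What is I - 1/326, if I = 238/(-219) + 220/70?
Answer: 1026019/499758 ≈ 2.0530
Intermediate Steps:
I = 3152/1533 (I = 238*(-1/219) + 220*(1/70) = -238/219 + 22/7 = 3152/1533 ≈ 2.0561)
I - 1/326 = 3152/1533 - 1/326 = 1026019/499758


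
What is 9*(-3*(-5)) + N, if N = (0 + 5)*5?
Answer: 160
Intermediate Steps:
N = 25 (N = 5*5 = 25)
9*(-3*(-5)) + N = 9*(-3*(-5)) + 25 = 9*15 + 25 = 135 + 25 = 160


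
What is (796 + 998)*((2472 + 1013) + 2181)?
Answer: 10164804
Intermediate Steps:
(796 + 998)*((2472 + 1013) + 2181) = 1794*(3485 + 2181) = 1794*5666 = 10164804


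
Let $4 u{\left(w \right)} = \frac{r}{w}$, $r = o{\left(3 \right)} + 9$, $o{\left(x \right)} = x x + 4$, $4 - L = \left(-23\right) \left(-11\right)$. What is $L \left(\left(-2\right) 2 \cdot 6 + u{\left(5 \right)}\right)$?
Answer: $\frac{57021}{10} \approx 5702.1$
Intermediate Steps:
$L = -249$ ($L = 4 - \left(-23\right) \left(-11\right) = 4 - 253 = -249$)
$o{\left(x \right)} = 4 + x^{2}$ ($o{\left(x \right)} = x^{2} + 4 = 4 + x^{2}$)
$r = 22$ ($r = \left(4 + 3^{2}\right) + 9 = \left(4 + 9\right) + 9 = 13 + 9 = 22$)
$u{\left(w \right)} = \frac{11}{2 w}$ ($u{\left(w \right)} = \frac{22 \frac{1}{w}}{4} = \frac{11}{2 w}$)
$L \left(\left(-2\right) 2 \cdot 6 + u{\left(5 \right)}\right) = - 249 \left(\left(-2\right) 2 \cdot 6 + \frac{11}{2 \cdot 5}\right) = - 249 \left(\left(-4\right) 6 + \frac{11}{2} \cdot \frac{1}{5}\right) = - 249 \left(-24 + \frac{11}{10}\right) = \left(-249\right) \left(- \frac{229}{10}\right) = \frac{57021}{10}$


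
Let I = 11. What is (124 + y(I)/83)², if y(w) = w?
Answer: 106151809/6889 ≈ 15409.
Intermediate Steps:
(124 + y(I)/83)² = (124 + 11/83)² = (10303/83)² = 106151809/6889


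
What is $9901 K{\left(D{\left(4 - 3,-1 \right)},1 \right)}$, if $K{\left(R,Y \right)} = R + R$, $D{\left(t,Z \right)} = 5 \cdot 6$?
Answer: $594060$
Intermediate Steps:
$D{\left(t,Z \right)} = 30$
$K{\left(R,Y \right)} = 2 R$
$9901 K{\left(D{\left(4 - 3,-1 \right)},1 \right)} = 9901 \cdot 2 \cdot 30 = 9901 \cdot 60 = 594060$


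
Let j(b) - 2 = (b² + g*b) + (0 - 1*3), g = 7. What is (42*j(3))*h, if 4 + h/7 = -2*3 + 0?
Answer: -85260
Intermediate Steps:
j(b) = -1 + b² + 7*b (j(b) = 2 + ((b² + 7*b) + (0 - 1*3)) = 2 + ((b² + 7*b) + (0 - 3)) = 2 + ((b² + 7*b) - 3) = 2 + (-3 + b² + 7*b) = -1 + b² + 7*b)
h = -70 (h = -28 + 7*(-2*3 + 0) = -28 + 7*(-6 + 0) = -28 + 7*(-6) = -28 - 42 = -70)
(42*j(3))*h = (42*(-1 + 3² + 7*3))*(-70) = (42*(-1 + 9 + 21))*(-70) = (42*29)*(-70) = 1218*(-70) = -85260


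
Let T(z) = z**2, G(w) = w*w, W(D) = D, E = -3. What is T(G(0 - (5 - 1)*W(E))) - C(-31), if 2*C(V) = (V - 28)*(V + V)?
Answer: 18907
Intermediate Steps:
C(V) = V*(-28 + V) (C(V) = ((V - 28)*(V + V))/2 = ((-28 + V)*(2*V))/2 = (2*V*(-28 + V))/2 = V*(-28 + V))
G(w) = w**2
T(G(0 - (5 - 1)*W(E))) - C(-31) = ((0 - (5 - 1)*(-3))**2)**2 - (-31)*(-28 - 31) = ((0 - 4*(-3))**2)**2 - (-31)*(-59) = ((0 - 1*(-12))**2)**2 - 1*1829 = ((0 + 12)**2)**2 - 1829 = (12**2)**2 - 1829 = 144**2 - 1829 = 20736 - 1829 = 18907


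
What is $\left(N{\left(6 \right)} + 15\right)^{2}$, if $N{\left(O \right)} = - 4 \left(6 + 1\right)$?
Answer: $169$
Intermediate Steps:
$N{\left(O \right)} = -28$ ($N{\left(O \right)} = \left(-4\right) 7 = -28$)
$\left(N{\left(6 \right)} + 15\right)^{2} = \left(-28 + 15\right)^{2} = \left(-13\right)^{2} = 169$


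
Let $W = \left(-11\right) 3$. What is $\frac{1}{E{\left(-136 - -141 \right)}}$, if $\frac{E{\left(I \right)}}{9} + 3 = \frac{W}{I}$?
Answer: $- \frac{5}{432} \approx -0.011574$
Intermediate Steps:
$W = -33$
$E{\left(I \right)} = -27 - \frac{297}{I}$ ($E{\left(I \right)} = -27 + 9 \left(- \frac{33}{I}\right) = -27 - \frac{297}{I}$)
$\frac{1}{E{\left(-136 - -141 \right)}} = \frac{1}{-27 - \frac{297}{-136 - -141}} = \frac{1}{-27 - \frac{297}{-136 + 141}} = \frac{1}{-27 - \frac{297}{5}} = \frac{1}{- \frac{432}{5}} = - \frac{5}{432}$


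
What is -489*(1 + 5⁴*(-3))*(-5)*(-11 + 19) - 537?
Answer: -36655977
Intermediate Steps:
-489*(1 + 5⁴*(-3))*(-5)*(-11 + 19) - 537 = -489*(1 + 625*(-3))*(-5)*8 - 537 = -489*(1 - 1875)*(-5)*8 - 537 = -489*(-1874*(-5))*8 - 537 = -4581930*8 - 537 = -489*74960 - 537 = -36655440 - 537 = -36655977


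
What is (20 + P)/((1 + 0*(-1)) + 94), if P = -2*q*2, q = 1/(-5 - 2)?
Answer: 144/665 ≈ 0.21654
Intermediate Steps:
q = -1/7 (q = 1/(-7) = -1/7 ≈ -0.14286)
P = 4/7 (P = -2*(-1/7)*2 = (2/7)*2 = 4/7 ≈ 0.57143)
(20 + P)/((1 + 0*(-1)) + 94) = (20 + 4/7)/((1 + 0*(-1)) + 94) = (144/7)/((1 + 0) + 94) = (144/7)/(1 + 94) = (144/7)/95 = (1/95)*(144/7) = 144/665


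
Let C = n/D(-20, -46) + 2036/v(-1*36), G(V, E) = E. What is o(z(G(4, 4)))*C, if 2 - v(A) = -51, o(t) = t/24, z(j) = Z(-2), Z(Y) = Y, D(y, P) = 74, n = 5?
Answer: -150929/47064 ≈ -3.2069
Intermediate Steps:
z(j) = -2
o(t) = t/24 (o(t) = t*(1/24) = t/24)
v(A) = 53 (v(A) = 2 - 1*(-51) = 2 + 51 = 53)
C = 150929/3922 (C = 5/74 + 2036/53 = 150929/3922 ≈ 38.483)
o(z(G(4, 4)))*C = ((1/24)*(-2))*(150929/3922) = -1/12*150929/3922 = -150929/47064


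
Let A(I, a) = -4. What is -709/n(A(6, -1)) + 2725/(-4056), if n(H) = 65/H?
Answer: 871207/20280 ≈ 42.959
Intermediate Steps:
-709/n(A(6, -1)) + 2725/(-4056) = -709/(65/(-4)) + 2725/(-4056) = -709/(65*(-¼)) + 2725*(-1/4056) = -709/(-65/4) - 2725/4056 = -709*(-4/65) - 2725/4056 = 2836/65 - 2725/4056 = 871207/20280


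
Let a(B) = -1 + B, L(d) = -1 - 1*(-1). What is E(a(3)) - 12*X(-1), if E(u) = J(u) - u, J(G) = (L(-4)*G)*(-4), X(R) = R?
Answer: 10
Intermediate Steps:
L(d) = 0 (L(d) = -1 + 1 = 0)
J(G) = 0 (J(G) = (0*G)*(-4) = 0*(-4) = 0)
E(u) = -u (E(u) = 0 - u = -u)
E(a(3)) - 12*X(-1) = -(-1 + 3) - 12*(-1) = -1*2 + 12 = -2 + 12 = 10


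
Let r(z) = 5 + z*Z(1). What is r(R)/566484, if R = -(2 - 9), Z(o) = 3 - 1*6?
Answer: -4/141621 ≈ -2.8244e-5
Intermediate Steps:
Z(o) = -3 (Z(o) = 3 - 6 = -3)
R = 7 (R = -1*(-7) = 7)
r(z) = 5 - 3*z (r(z) = 5 + z*(-3) = 5 - 3*z)
r(R)/566484 = (5 - 3*7)/566484 = (5 - 21)*(1/566484) = -16*1/566484 = -4/141621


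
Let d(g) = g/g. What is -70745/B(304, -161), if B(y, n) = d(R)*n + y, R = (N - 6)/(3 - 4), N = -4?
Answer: -70745/143 ≈ -494.72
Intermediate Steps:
R = 10 (R = (-4 - 6)/(3 - 4) = -10/(-1) = -10*(-1) = 10)
d(g) = 1
B(y, n) = n + y (B(y, n) = 1*n + y = n + y)
-70745/B(304, -161) = -70745/(-161 + 304) = -70745/143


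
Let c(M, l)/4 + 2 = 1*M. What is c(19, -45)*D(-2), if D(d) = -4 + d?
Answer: -408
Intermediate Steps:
c(M, l) = -8 + 4*M (c(M, l) = -8 + 4*(1*M) = -8 + 4*M)
c(19, -45)*D(-2) = (-8 + 4*19)*(-4 - 2) = (-8 + 76)*(-6) = 68*(-6) = -408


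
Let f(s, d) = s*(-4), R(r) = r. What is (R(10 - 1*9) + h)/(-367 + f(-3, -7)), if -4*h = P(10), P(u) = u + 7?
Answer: 13/1420 ≈ 0.0091549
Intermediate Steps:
P(u) = 7 + u
h = -17/4 (h = -(7 + 10)/4 = -¼*17 = -17/4 ≈ -4.2500)
f(s, d) = -4*s
(R(10 - 1*9) + h)/(-367 + f(-3, -7)) = ((10 - 1*9) - 17/4)/(-367 - 4*(-3)) = ((10 - 9) - 17/4)/(-367 + 12) = (1 - 17/4)/(-355) = -13/4*(-1/355) = 13/1420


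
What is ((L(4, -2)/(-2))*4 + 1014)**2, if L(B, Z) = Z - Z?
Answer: 1028196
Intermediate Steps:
L(B, Z) = 0
((L(4, -2)/(-2))*4 + 1014)**2 = ((0/(-2))*4 + 1014)**2 = ((0*(-1/2))*4 + 1014)**2 = (0*4 + 1014)**2 = (0 + 1014)**2 = 1014**2 = 1028196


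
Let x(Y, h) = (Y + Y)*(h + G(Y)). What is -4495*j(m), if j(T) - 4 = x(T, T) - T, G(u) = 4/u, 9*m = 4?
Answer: -4351160/81 ≈ -53718.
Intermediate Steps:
m = 4/9 (m = (1/9)*4 = 4/9 ≈ 0.44444)
x(Y, h) = 2*Y*(h + 4/Y) (x(Y, h) = (Y + Y)*(h + 4/Y) = (2*Y)*(h + 4/Y) = 2*Y*(h + 4/Y))
j(T) = 12 - T + 2*T**2 (j(T) = 4 + ((8 + 2*T*T) - T) = 4 + ((8 + 2*T**2) - T) = 4 + (8 - T + 2*T**2) = 12 - T + 2*T**2)
-4495*j(m) = -4495*(12 - 1*4/9 + 2*(4/9)**2) = -4495*(12 - 4/9 + 2*(16/81)) = -4495*(12 - 4/9 + 32/81) = -4495*968/81 = -4351160/81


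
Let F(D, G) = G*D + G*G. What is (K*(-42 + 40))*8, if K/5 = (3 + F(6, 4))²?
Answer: -147920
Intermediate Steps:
F(D, G) = G² + D*G (F(D, G) = D*G + G² = G² + D*G)
K = 9245 (K = 5*(3 + 4*(6 + 4))² = 5*(3 + 4*10)² = 5*(3 + 40)² = 5*43² = 5*1849 = 9245)
(K*(-42 + 40))*8 = (9245*(-42 + 40))*8 = (9245*(-2))*8 = -18490*8 = -147920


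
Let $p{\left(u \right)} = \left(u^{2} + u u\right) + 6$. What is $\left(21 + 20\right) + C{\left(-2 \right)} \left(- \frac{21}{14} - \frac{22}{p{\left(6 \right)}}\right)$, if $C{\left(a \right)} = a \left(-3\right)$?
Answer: $\frac{394}{13} \approx 30.308$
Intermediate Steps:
$C{\left(a \right)} = - 3 a$
$p{\left(u \right)} = 6 + 2 u^{2}$ ($p{\left(u \right)} = \left(u^{2} + u^{2}\right) + 6 = 2 u^{2} + 6 = 6 + 2 u^{2}$)
$\left(21 + 20\right) + C{\left(-2 \right)} \left(- \frac{21}{14} - \frac{22}{p{\left(6 \right)}}\right) = \left(21 + 20\right) + \left(-3\right) \left(-2\right) \left(- \frac{21}{14} - \frac{22}{6 + 2 \cdot 6^{2}}\right) = 41 + 6 \left(\left(-21\right) \frac{1}{14} - \frac{22}{6 + 2 \cdot 36}\right) = 41 + 6 \left(- \frac{3}{2} - \frac{22}{6 + 72}\right) = 41 + 6 \left(- \frac{3}{2} - \frac{22}{78}\right) = 41 + 6 \left(- \frac{3}{2} - \frac{11}{39}\right) = 41 + 6 \left(- \frac{139}{78}\right) = 41 - \frac{139}{13} = \frac{394}{13}$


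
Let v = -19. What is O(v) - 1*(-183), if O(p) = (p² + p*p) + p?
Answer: 886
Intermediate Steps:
O(p) = p + 2*p² (O(p) = (p² + p²) + p = 2*p² + p = p + 2*p²)
O(v) - 1*(-183) = -19*(1 + 2*(-19)) - 1*(-183) = -19*(1 - 38) + 183 = -19*(-37) + 183 = 703 + 183 = 886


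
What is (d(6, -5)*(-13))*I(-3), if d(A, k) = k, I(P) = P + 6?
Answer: 195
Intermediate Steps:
I(P) = 6 + P
(d(6, -5)*(-13))*I(-3) = (-5*(-13))*(6 - 3) = 65*3 = 195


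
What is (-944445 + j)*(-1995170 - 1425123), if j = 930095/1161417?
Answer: 3751697325577101710/1161417 ≈ 3.2303e+12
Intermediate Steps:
j = 930095/1161417 (j = 930095*(1/1161417) = 930095/1161417 ≈ 0.80083)
(-944445 + j)*(-1995170 - 1425123) = (-944445 + 930095/1161417)*(-1995170 - 1425123) = -1096893548470/1161417*(-3420293) = 3751697325577101710/1161417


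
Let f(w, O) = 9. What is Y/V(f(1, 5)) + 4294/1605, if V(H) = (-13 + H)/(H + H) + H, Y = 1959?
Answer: 28636981/126795 ≈ 225.85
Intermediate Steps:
V(H) = H + (-13 + H)/(2*H) (V(H) = (-13 + H)/((2*H)) + H = (-13 + H)*(1/(2*H)) + H = (-13 + H)/(2*H) + H = H + (-13 + H)/(2*H))
Y/V(f(1, 5)) + 4294/1605 = 1959/(½ + 9 - 13/2/9) + 4294/1605 = 1959/(½ + 9 - 13/2*⅑) + 4294*(1/1605) = 1959/(½ + 9 - 13/18) + 4294/1605 = 1959/(79/9) + 4294/1605 = 1959*(9/79) + 4294/1605 = 17631/79 + 4294/1605 = 28636981/126795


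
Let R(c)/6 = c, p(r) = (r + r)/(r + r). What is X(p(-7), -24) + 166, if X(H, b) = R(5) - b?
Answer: 220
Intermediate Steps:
p(r) = 1 (p(r) = (2*r)/((2*r)) = (2*r)*(1/(2*r)) = 1)
R(c) = 6*c
X(H, b) = 30 - b (X(H, b) = 6*5 - b = 30 - b)
X(p(-7), -24) + 166 = (30 - 1*(-24)) + 166 = (30 + 24) + 166 = 54 + 166 = 220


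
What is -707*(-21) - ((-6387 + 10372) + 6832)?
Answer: 4030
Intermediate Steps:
-707*(-21) - ((-6387 + 10372) + 6832) = 14847 - (3985 + 6832) = 14847 - 1*10817 = 14847 - 10817 = 4030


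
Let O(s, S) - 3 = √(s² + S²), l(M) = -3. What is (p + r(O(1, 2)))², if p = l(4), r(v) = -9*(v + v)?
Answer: 4869 + 2052*√5 ≈ 9457.4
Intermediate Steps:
O(s, S) = 3 + √(S² + s²) (O(s, S) = 3 + √(s² + S²) = 3 + √(S² + s²))
r(v) = -18*v
p = -3
(p + r(O(1, 2)))² = (-3 - 18*(3 + √(2² + 1²)))² = (-3 - 18*(3 + √(4 + 1)))² = (-3 - 18*(3 + √5))² = (-3 + (-54 - 18*√5))² = (-57 - 18*√5)²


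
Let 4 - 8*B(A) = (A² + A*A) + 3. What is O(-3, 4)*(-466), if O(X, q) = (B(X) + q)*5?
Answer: -17475/4 ≈ -4368.8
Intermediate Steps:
B(A) = ⅛ - A²/4 (B(A) = ½ - ((A² + A*A) + 3)/8 = ½ - ((A² + A²) + 3)/8 = ½ - (2*A² + 3)/8 = ½ - (3 + 2*A²)/8 = ½ + (-3/8 - A²/4) = ⅛ - A²/4)
O(X, q) = 5/8 + 5*q - 5*X²/4 (O(X, q) = ((⅛ - X²/4) + q)*5 = (⅛ + q - X²/4)*5 = 5/8 + 5*q - 5*X²/4)
O(-3, 4)*(-466) = (5/8 + 5*4 - 5/4*(-3)²)*(-466) = (5/8 + 20 - 5/4*9)*(-466) = (5/8 + 20 - 45/4)*(-466) = (75/8)*(-466) = -17475/4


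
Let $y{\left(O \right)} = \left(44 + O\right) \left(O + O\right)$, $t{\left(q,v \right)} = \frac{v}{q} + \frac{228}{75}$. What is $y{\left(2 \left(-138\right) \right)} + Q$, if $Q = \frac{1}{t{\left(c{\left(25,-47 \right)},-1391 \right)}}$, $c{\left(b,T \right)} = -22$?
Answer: $\frac{4667549158}{36447} \approx 1.2806 \cdot 10^{5}$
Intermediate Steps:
$t{\left(q,v \right)} = \frac{76}{25} + \frac{v}{q}$ ($t{\left(q,v \right)} = \frac{v}{q} + 228 \cdot \frac{1}{75} = \frac{v}{q} + \frac{76}{25} = \frac{76}{25} + \frac{v}{q}$)
$Q = \frac{550}{36447}$ ($Q = \frac{1}{\frac{76}{25} - \frac{1391}{-22}} = \frac{1}{\frac{76}{25} - - \frac{1391}{22}} = \frac{1}{\frac{76}{25} + \frac{1391}{22}} = \frac{1}{\frac{36447}{550}} = \frac{550}{36447} \approx 0.01509$)
$y{\left(O \right)} = 2 O \left(44 + O\right)$ ($y{\left(O \right)} = \left(44 + O\right) 2 O = 2 O \left(44 + O\right)$)
$y{\left(2 \left(-138\right) \right)} + Q = 2 \cdot 2 \left(-138\right) \left(44 + 2 \left(-138\right)\right) + \frac{550}{36447} = 2 \left(-276\right) \left(44 - 276\right) + \frac{550}{36447} = 2 \left(-276\right) \left(-232\right) + \frac{550}{36447} = 128064 + \frac{550}{36447} = \frac{4667549158}{36447}$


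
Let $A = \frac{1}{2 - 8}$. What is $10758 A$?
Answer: $-1793$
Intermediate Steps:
$A = - \frac{1}{6}$ ($A = \frac{1}{-6} = - \frac{1}{6} \approx -0.16667$)
$10758 A = 10758 \left(- \frac{1}{6}\right) = -1793$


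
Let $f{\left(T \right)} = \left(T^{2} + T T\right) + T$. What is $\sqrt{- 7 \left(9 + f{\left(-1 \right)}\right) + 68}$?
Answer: $i \sqrt{2} \approx 1.4142 i$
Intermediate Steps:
$f{\left(T \right)} = T + 2 T^{2}$ ($f{\left(T \right)} = \left(T^{2} + T^{2}\right) + T = 2 T^{2} + T = T + 2 T^{2}$)
$\sqrt{- 7 \left(9 + f{\left(-1 \right)}\right) + 68} = \sqrt{- 7 \left(9 - \left(1 + 2 \left(-1\right)\right)\right) + 68} = \sqrt{- 7 \left(9 - \left(1 - 2\right)\right) + 68} = \sqrt{- 7 \left(9 - -1\right) + 68} = \sqrt{- 7 \left(9 + 1\right) + 68} = \sqrt{\left(-7\right) 10 + 68} = \sqrt{-70 + 68} = \sqrt{-2} = i \sqrt{2}$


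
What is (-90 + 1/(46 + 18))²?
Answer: 33166081/4096 ≈ 8097.2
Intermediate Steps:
(-90 + 1/(46 + 18))² = (-90 + 1/64)² = (-5759/64)² = 33166081/4096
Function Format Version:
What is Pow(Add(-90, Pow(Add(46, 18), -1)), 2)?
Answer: Rational(33166081, 4096) ≈ 8097.2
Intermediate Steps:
Pow(Add(-90, Pow(Add(46, 18), -1)), 2) = Pow(Add(-90, Pow(64, -1)), 2) = Pow(Add(-90, Rational(1, 64)), 2) = Pow(Rational(-5759, 64), 2) = Rational(33166081, 4096)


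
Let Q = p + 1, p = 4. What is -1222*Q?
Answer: -6110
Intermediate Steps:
Q = 5 (Q = 4 + 1 = 5)
-1222*Q = -1222*5 = -6110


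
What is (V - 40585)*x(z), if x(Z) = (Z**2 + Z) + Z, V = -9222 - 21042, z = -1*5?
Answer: -1062735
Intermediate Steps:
z = -5
V = -30264
x(Z) = Z**2 + 2*Z (x(Z) = (Z + Z**2) + Z = Z**2 + 2*Z)
(V - 40585)*x(z) = (-30264 - 40585)*(-5*(2 - 5)) = -(-354245)*(-3) = -70849*15 = -1062735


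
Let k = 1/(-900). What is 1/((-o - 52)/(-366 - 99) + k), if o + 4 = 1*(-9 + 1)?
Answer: 27900/2369 ≈ 11.777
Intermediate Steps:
k = -1/900 ≈ -0.0011111
o = -12 (o = -4 + 1*(-9 + 1) = -4 + 1*(-8) = -4 - 8 = -12)
1/((-o - 52)/(-366 - 99) + k) = 1/((-1*(-12) - 52)/(-366 - 99) - 1/900) = 1/((12 - 52)/(-465) - 1/900) = 1/(-40*(-1/465) - 1/900) = 1/(8/93 - 1/900) = 1/(2369/27900) = 27900/2369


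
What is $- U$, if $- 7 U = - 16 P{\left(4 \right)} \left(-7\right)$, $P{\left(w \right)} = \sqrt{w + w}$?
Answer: $32 \sqrt{2} \approx 45.255$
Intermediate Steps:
$P{\left(w \right)} = \sqrt{2} \sqrt{w}$ ($P{\left(w \right)} = \sqrt{2 w} = \sqrt{2} \sqrt{w}$)
$U = - 32 \sqrt{2}$ ($U = - \frac{- 16 \sqrt{2} \sqrt{4} \left(-7\right)}{7} = - \frac{- 16 \sqrt{2} \cdot 2 \left(-7\right)}{7} = - \frac{- 16 \cdot 2 \sqrt{2} \left(-7\right)}{7} = - \frac{- 32 \sqrt{2} \left(-7\right)}{7} = - \frac{224 \sqrt{2}}{7} = - 32 \sqrt{2} \approx -45.255$)
$- U = - \left(-32\right) \sqrt{2} = 32 \sqrt{2}$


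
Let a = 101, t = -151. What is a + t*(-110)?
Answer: 16711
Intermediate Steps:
a + t*(-110) = 101 - 151*(-110) = 101 + 16610 = 16711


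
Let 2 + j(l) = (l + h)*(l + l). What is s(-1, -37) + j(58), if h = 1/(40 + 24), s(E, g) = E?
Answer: 107629/16 ≈ 6726.8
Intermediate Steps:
h = 1/64 ≈ 0.015625
j(l) = -2 + 2*l*(1/64 + l) (j(l) = -2 + (l + 1/64)*(l + l) = -2 + (1/64 + l)*(2*l) = -2 + 2*l*(1/64 + l))
s(-1, -37) + j(58) = -1 + (-2 + 2*58**2 + (1/32)*58) = -1 + (-2 + 2*3364 + 29/16) = -1 + (-2 + 6728 + 29/16) = -1 + 107645/16 = 107629/16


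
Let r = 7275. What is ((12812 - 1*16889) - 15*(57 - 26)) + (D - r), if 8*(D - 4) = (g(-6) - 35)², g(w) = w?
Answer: -92823/8 ≈ -11603.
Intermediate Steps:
D = 1713/8 (D = 4 + (-6 - 35)²/8 = 4 + (⅛)*(-41)² = 4 + (⅛)*1681 = 4 + 1681/8 = 1713/8 ≈ 214.13)
((12812 - 1*16889) - 15*(57 - 26)) + (D - r) = ((12812 - 1*16889) - 15*(57 - 26)) + (1713/8 - 1*7275) = ((12812 - 16889) - 15*31) + (1713/8 - 7275) = (-4077 - 465) - 56487/8 = -4542 - 56487/8 = -92823/8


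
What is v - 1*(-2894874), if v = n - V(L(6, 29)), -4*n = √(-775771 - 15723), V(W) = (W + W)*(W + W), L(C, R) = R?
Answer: 2891510 - I*√791494/4 ≈ 2.8915e+6 - 222.41*I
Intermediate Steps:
V(W) = 4*W² (V(W) = (2*W)*(2*W) = 4*W²)
n = -I*√791494/4 (n = -√(-775771 - 15723)/4 = -I*√791494/4 ≈ -222.41*I)
v = -3364 - I*√791494/4 (v = -I*√791494/4 - 4*29² = -I*√791494/4 - 4*841 = -I*√791494/4 - 1*3364 = -I*√791494/4 - 3364 = -3364 - I*√791494/4 ≈ -3364.0 - 222.41*I)
v - 1*(-2894874) = (-3364 - I*√791494/4) - 1*(-2894874) = (-3364 - I*√791494/4) + 2894874 = 2891510 - I*√791494/4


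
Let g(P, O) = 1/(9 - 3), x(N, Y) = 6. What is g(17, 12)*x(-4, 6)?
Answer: 1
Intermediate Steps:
g(P, O) = 1/6
g(17, 12)*x(-4, 6) = (1/6)*6 = 1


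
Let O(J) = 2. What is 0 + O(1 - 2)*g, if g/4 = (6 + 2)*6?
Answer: 384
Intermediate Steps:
g = 192 (g = 4*((6 + 2)*6) = 4*(8*6) = 4*48 = 192)
0 + O(1 - 2)*g = 0 + 2*192 = 0 + 384 = 384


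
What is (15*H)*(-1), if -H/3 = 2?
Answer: 90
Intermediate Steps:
H = -6 (H = -3*2 = -6)
(15*H)*(-1) = (15*(-6))*(-1) = -90*(-1) = 90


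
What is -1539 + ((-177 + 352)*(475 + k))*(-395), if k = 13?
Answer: -33734539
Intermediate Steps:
-1539 + ((-177 + 352)*(475 + k))*(-395) = -1539 + ((-177 + 352)*(475 + 13))*(-395) = -1539 + (175*488)*(-395) = -1539 + 85400*(-395) = -1539 - 33733000 = -33734539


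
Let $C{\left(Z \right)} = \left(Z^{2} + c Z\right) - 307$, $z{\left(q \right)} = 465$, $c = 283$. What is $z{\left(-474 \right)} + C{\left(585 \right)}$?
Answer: $507938$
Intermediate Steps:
$C{\left(Z \right)} = -307 + Z^{2} + 283 Z$ ($C{\left(Z \right)} = \left(Z^{2} + 283 Z\right) - 307 = -307 + Z^{2} + 283 Z$)
$z{\left(-474 \right)} + C{\left(585 \right)} = 465 + \left(-307 + 585^{2} + 283 \cdot 585\right) = 465 + \left(-307 + 342225 + 165555\right) = 465 + 507473 = 507938$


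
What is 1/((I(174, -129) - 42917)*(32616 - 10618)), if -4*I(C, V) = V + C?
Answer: -2/1888671287 ≈ -1.0589e-9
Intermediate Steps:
I(C, V) = -C/4 - V/4 (I(C, V) = -(V + C)/4 = -(C + V)/4 = -C/4 - V/4)
1/((I(174, -129) - 42917)*(32616 - 10618)) = 1/(((-1/4*174 - 1/4*(-129)) - 42917)*(32616 - 10618)) = 1/(((-87/2 + 129/4) - 42917)*21998) = 1/((-45/4 - 42917)*21998) = 1/(-171713/4*21998) = 1/(-1888671287/2) = -2/1888671287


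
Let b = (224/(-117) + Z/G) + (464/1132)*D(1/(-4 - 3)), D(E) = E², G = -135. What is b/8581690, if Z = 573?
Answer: -16631647/23205447569850 ≈ -7.1671e-7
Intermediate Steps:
b = -16631647/2704065 (b = (224/(-117) + 573/(-135)) + (464/1132)*(1/(-4 - 3))² = (224*(-1/117) + 573*(-1/135)) + (464*(1/1132))*(1/(-7))² = (-224/117 - 191/45) + 116*(-⅐)²/283 = -1201/195 + (116/283)*(1/49) = -1201/195 + 116/13867 = -16631647/2704065 ≈ -6.1506)
b/8581690 = -16631647/2704065/8581690 = -16631647/2704065*1/8581690 = -16631647/23205447569850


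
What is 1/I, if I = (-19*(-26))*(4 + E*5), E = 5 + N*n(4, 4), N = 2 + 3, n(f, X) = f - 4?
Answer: 1/14326 ≈ 6.9803e-5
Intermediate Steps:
n(f, X) = -4 + f
N = 5
E = 5 (E = 5 + 5*(-4 + 4) = 5 + 5*0 = 5 + 0 = 5)
I = 14326 (I = (-19*(-26))*(4 + 5*5) = 494*(4 + 25) = 494*29 = 14326)
1/I = 1/14326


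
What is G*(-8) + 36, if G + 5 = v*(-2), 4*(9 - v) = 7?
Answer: 192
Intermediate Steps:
v = 29/4 (v = 9 - ¼*7 = 9 - 7/4 = 29/4 ≈ 7.2500)
G = -39/2 (G = -5 + (29/4)*(-2) = -5 - 29/2 = -39/2 ≈ -19.500)
G*(-8) + 36 = -39/2*(-8) + 36 = 156 + 36 = 192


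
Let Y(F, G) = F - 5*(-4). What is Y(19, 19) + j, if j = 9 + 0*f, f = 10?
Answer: 48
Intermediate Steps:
j = 9 (j = 9 + 0*10 = 9 + 0 = 9)
Y(F, G) = 20 + F (Y(F, G) = F + 20 = 20 + F)
Y(19, 19) + j = (20 + 19) + 9 = 39 + 9 = 48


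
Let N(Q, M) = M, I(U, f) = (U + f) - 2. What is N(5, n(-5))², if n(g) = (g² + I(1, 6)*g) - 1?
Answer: 1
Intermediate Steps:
I(U, f) = -2 + U + f
n(g) = -1 + g² + 5*g (n(g) = (g² + (-2 + 1 + 6)*g) - 1 = (g² + 5*g) - 1 = -1 + g² + 5*g)
N(5, n(-5))² = (-1 + (-5)² + 5*(-5))² = (-1 + 25 - 25)² = (-1)² = 1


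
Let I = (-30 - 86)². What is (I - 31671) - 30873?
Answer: -49088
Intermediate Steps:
I = 13456 (I = (-116)² = 13456)
(I - 31671) - 30873 = (13456 - 31671) - 30873 = -18215 - 30873 = -49088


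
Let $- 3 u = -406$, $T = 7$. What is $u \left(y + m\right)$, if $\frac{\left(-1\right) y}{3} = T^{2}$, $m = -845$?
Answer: $- \frac{402752}{3} \approx -1.3425 \cdot 10^{5}$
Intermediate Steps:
$u = \frac{406}{3}$ ($u = \left(- \frac{1}{3}\right) \left(-406\right) = \frac{406}{3} \approx 135.33$)
$y = -147$ ($y = - 3 \cdot 7^{2} = \left(-3\right) 49 = -147$)
$u \left(y + m\right) = \frac{406 \left(-147 - 845\right)}{3} = \frac{406}{3} \left(-992\right) = - \frac{402752}{3}$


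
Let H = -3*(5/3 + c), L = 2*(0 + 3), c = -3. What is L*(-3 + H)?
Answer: 6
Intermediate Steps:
L = 6 (L = 2*3 = 6)
H = 4 (H = -3*(5/3 - 3) = -3*(-4/3) = 4)
L*(-3 + H) = 6*(-3 + 4) = 6*1 = 6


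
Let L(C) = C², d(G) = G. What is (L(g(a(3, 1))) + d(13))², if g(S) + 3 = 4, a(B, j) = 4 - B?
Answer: 196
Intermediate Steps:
g(S) = 1 (g(S) = -3 + 4 = 1)
(L(g(a(3, 1))) + d(13))² = (1² + 13)² = (1 + 13)² = 14² = 196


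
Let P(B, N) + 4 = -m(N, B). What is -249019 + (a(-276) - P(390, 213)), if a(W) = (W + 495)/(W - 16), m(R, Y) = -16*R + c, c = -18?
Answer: -1009767/4 ≈ -2.5244e+5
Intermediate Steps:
m(R, Y) = -18 - 16*R (m(R, Y) = -16*R - 18 = -18 - 16*R)
a(W) = (495 + W)/(-16 + W)
P(B, N) = 14 + 16*N (P(B, N) = -4 - (-18 - 16*N) = -4 + (18 + 16*N) = 14 + 16*N)
-249019 + (a(-276) - P(390, 213)) = -249019 + ((495 - 276)/(-16 - 276) - (14 + 16*213)) = -249019 + (219/(-292) - (14 + 3408)) = -249019 + (-1/292*219 - 1*3422) = -249019 + (-3/4 - 3422) = -249019 - 13691/4 = -1009767/4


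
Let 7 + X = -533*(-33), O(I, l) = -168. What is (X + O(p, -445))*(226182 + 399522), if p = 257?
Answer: 10896009456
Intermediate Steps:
X = 17582 (X = -7 - 533*(-33) = -7 + 17589 = 17582)
(X + O(p, -445))*(226182 + 399522) = (17582 - 168)*(226182 + 399522) = 17414*625704 = 10896009456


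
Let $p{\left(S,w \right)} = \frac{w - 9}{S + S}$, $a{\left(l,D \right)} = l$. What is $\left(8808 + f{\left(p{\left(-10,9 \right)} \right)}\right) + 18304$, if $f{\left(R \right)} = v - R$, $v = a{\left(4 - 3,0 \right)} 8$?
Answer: $27120$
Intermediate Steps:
$v = 8$ ($v = \left(4 - 3\right) 8 = 1 \cdot 8 = 8$)
$p{\left(S,w \right)} = \frac{-9 + w}{2 S}$
$f{\left(R \right)} = 8 - R$
$\left(8808 + f{\left(p{\left(-10,9 \right)} \right)}\right) + 18304 = \left(8808 + \left(8 - \frac{-9 + 9}{2 \left(-10\right)}\right)\right) + 18304 = \left(8808 + \left(8 - \frac{1}{2} \left(- \frac{1}{10}\right) 0\right)\right) + 18304 = \left(8808 + \left(8 - 0\right)\right) + 18304 = \left(8808 + \left(8 + 0\right)\right) + 18304 = \left(8808 + 8\right) + 18304 = 8816 + 18304 = 27120$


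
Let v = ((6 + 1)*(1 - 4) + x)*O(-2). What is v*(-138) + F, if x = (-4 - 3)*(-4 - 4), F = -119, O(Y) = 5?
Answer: -24269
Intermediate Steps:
x = 56 (x = -7*(-8) = 56)
v = 175 (v = ((6 + 1)*(1 - 4) + 56)*5 = (7*(-3) + 56)*5 = (-21 + 56)*5 = 35*5 = 175)
v*(-138) + F = 175*(-138) - 119 = -24150 - 119 = -24269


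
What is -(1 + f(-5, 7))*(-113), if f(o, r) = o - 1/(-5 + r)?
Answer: -1017/2 ≈ -508.50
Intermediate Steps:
-(1 + f(-5, 7))*(-113) = -(1 + (-1 - 5*(-5) - 5*7)/(-5 + 7))*(-113) = -(1 + (-1 + 25 - 35)/2)*(-113) = -(1 + (½)*(-11))*(-113) = -(1 - 11/2)*(-113) = -(-9)*(-113)/2 = -1*1017/2 = -1017/2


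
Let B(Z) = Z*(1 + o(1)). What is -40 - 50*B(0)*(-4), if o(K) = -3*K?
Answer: -40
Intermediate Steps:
B(Z) = -2*Z (B(Z) = Z*(1 - 3*1) = Z*(1 - 3) = Z*(-2) = -2*Z)
-40 - 50*B(0)*(-4) = -40 - 50*(-2*0)*(-4) = -40 - 0*(-4) = -40 - 50*0 = -40 + 0 = -40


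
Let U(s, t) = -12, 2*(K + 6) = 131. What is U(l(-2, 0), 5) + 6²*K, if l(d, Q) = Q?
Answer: 2130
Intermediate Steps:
K = 119/2 (K = -6 + (½)*131 = -6 + 131/2 = 119/2 ≈ 59.500)
U(l(-2, 0), 5) + 6²*K = -12 + 6²*(119/2) = -12 + 36*(119/2) = -12 + 2142 = 2130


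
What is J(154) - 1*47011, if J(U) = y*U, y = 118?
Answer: -28839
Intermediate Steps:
J(U) = 118*U
J(154) - 1*47011 = 118*154 - 1*47011 = 18172 - 47011 = -28839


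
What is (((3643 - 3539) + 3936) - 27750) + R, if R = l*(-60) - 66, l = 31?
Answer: -25636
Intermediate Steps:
R = -1926 (R = 31*(-60) - 66 = -1860 - 66 = -1926)
(((3643 - 3539) + 3936) - 27750) + R = (((3643 - 3539) + 3936) - 27750) - 1926 = ((104 + 3936) - 27750) - 1926 = (4040 - 27750) - 1926 = -23710 - 1926 = -25636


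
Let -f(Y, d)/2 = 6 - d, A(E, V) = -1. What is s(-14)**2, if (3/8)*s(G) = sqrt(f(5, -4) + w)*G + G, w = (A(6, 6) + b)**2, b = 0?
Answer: -25088 + 25088*I*sqrt(19)/9 ≈ -25088.0 + 12151.0*I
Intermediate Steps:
f(Y, d) = -12 + 2*d (f(Y, d) = -2*(6 - d) = -12 + 2*d)
w = 1 (w = (-1 + 0)**2 = (-1)**2 = 1)
s(G) = 8*G/3 + 8*I*G*sqrt(19)/3 (s(G) = 8*(sqrt((-12 + 2*(-4)) + 1)*G + G)/3 = 8*(sqrt((-12 - 8) + 1)*G + G)/3 = 8*(sqrt(-20 + 1)*G + G)/3 = 8*(sqrt(-19)*G + G)/3 = 8*((I*sqrt(19))*G + G)/3 = 8*(I*G*sqrt(19) + G)/3 = 8*(G + I*G*sqrt(19))/3 = 8*G/3 + 8*I*G*sqrt(19)/3)
s(-14)**2 = ((8/3)*(-14)*(1 + I*sqrt(19)))**2 = (-112/3 - 112*I*sqrt(19)/3)**2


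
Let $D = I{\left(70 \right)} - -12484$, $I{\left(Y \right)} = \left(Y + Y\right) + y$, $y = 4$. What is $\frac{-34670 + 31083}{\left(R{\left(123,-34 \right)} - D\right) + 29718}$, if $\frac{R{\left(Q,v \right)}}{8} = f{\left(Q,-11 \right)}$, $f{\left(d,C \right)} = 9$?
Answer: $- \frac{3587}{17162} \approx -0.20901$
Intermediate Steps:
$I{\left(Y \right)} = 4 + 2 Y$ ($I{\left(Y \right)} = \left(Y + Y\right) + 4 = 2 Y + 4 = 4 + 2 Y$)
$R{\left(Q,v \right)} = 72$ ($R{\left(Q,v \right)} = 8 \cdot 9 = 72$)
$D = 12628$ ($D = \left(4 + 2 \cdot 70\right) - -12484 = \left(4 + 140\right) + 12484 = 144 + 12484 = 12628$)
$\frac{-34670 + 31083}{\left(R{\left(123,-34 \right)} - D\right) + 29718} = \frac{-34670 + 31083}{\left(72 - 12628\right) + 29718} = - \frac{3587}{\left(72 - 12628\right) + 29718} = - \frac{3587}{-12556 + 29718} = - \frac{3587}{17162}$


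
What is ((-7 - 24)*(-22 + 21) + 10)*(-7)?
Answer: -287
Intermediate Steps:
((-7 - 24)*(-22 + 21) + 10)*(-7) = (-31*(-1) + 10)*(-7) = (31 + 10)*(-7) = 41*(-7) = -287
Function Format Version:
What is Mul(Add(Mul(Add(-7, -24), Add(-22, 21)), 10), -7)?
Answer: -287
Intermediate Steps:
Mul(Add(Mul(Add(-7, -24), Add(-22, 21)), 10), -7) = Mul(Add(Mul(-31, -1), 10), -7) = Mul(Add(31, 10), -7) = Mul(41, -7) = -287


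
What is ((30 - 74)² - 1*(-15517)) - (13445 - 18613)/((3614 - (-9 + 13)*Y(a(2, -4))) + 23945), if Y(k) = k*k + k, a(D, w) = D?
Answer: 480573523/27535 ≈ 17453.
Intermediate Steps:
Y(k) = k + k² (Y(k) = k² + k = k + k²)
((30 - 74)² - 1*(-15517)) - (13445 - 18613)/((3614 - (-9 + 13)*Y(a(2, -4))) + 23945) = ((30 - 74)² - 1*(-15517)) - (13445 - 18613)/((3614 - (-9 + 13)*2*(1 + 2)) + 23945) = ((-44)² + 15517) - (-5168)/((3614 - 4*2*3) + 23945) = (1936 + 15517) - (-5168)/((3614 - 4*6) + 23945) = 17453 - (-5168)/((3614 - 1*24) + 23945) = 17453 - (-5168)/((3614 - 24) + 23945) = 17453 - (-5168)/(3590 + 23945) = 17453 - (-5168)/27535 = 17453 - 1*(-5168/27535) = 17453 + 5168/27535 = 480573523/27535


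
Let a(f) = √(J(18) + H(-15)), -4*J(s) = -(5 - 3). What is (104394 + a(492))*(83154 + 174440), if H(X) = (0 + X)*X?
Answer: 26891268036 + 128797*√902 ≈ 2.6895e+10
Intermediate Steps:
J(s) = ½ (J(s) = -(-1)*(5 - 3)/4 = -(-1)*2/4 = -¼*(-2) = ½)
H(X) = X² (H(X) = X*X = X²)
a(f) = √902/2 (a(f) = √(½ + (-15)²) = √(½ + 225) = √(451/2) = √902/2)
(104394 + a(492))*(83154 + 174440) = (104394 + √902/2)*(83154 + 174440) = (104394 + √902/2)*257594 = 26891268036 + 128797*√902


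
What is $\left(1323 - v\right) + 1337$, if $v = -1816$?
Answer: $4476$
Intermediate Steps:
$\left(1323 - v\right) + 1337 = \left(1323 - -1816\right) + 1337 = \left(1323 + 1816\right) + 1337 = 3139 + 1337 = 4476$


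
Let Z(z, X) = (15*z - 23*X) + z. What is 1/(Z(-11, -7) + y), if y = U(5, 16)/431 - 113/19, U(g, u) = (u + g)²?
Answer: -8189/163159 ≈ -0.050190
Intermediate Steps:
Z(z, X) = -23*X + 16*z (Z(z, X) = (-23*X + 15*z) + z = -23*X + 16*z)
U(g, u) = (g + u)²
y = -40324/8189 (y = (5 + 16)²/431 - 113/19 = 21²*(1/431) - 113*1/19 = 441*(1/431) - 113/19 = 441/431 - 113/19 = -40324/8189 ≈ -4.9242)
1/(Z(-11, -7) + y) = 1/((-23*(-7) + 16*(-11)) - 40324/8189) = 1/((161 - 176) - 40324/8189) = 1/(-15 - 40324/8189) = 1/(-163159/8189) = -8189/163159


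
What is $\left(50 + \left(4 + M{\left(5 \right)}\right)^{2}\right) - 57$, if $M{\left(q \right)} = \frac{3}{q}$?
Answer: $\frac{354}{25} \approx 14.16$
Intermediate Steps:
$\left(50 + \left(4 + M{\left(5 \right)}\right)^{2}\right) - 57 = \left(50 + \left(4 + \frac{3}{5}\right)^{2}\right) - 57 = \left(50 + \left(\frac{23}{5}\right)^{2}\right) - 57 = \left(50 + \frac{529}{25}\right) - 57 = \frac{1779}{25} - 57 = \frac{354}{25}$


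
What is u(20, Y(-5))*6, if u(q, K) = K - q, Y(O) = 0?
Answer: -120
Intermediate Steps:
u(20, Y(-5))*6 = (0 - 1*20)*6 = (0 - 20)*6 = -20*6 = -120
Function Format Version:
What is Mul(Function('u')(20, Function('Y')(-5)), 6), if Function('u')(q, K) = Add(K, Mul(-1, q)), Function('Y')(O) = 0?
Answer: -120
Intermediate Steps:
Mul(Function('u')(20, Function('Y')(-5)), 6) = Mul(Add(0, Mul(-1, 20)), 6) = Mul(Add(0, -20), 6) = Mul(-20, 6) = -120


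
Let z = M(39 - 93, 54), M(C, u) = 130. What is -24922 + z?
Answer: -24792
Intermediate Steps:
z = 130
-24922 + z = -24922 + 130 = -24792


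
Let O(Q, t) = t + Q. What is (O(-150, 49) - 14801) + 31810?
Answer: 16908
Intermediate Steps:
O(Q, t) = Q + t
(O(-150, 49) - 14801) + 31810 = ((-150 + 49) - 14801) + 31810 = (-101 - 14801) + 31810 = -14902 + 31810 = 16908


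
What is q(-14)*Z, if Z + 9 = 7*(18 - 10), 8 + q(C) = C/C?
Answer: -329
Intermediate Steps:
q(C) = -7 (q(C) = -8 + C/C = -8 + 1 = -7)
Z = 47 (Z = -9 + 7*(18 - 10) = -9 + 7*8 = -9 + 56 = 47)
q(-14)*Z = -7*47 = -329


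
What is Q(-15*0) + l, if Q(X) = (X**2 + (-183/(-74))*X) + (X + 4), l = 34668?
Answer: 34672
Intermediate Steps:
Q(X) = 4 + X**2 + 257*X/74 (Q(X) = (X**2 + (-183*(-1/74))*X) + (4 + X) = (X**2 + 183*X/74) + (4 + X) = 4 + X**2 + 257*X/74)
Q(-15*0) + l = (4 + (-15*0)**2 + 257*(-15*0)/74) + 34668 = (4 + 0**2 + (257/74)*0) + 34668 = (4 + 0 + 0) + 34668 = 4 + 34668 = 34672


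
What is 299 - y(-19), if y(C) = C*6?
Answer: 413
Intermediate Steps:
y(C) = 6*C
299 - y(-19) = 299 - 6*(-19) = 299 - 1*(-114) = 299 + 114 = 413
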